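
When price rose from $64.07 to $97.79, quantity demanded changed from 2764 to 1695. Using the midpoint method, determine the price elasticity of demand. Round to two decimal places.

%ΔQ = (1695 − 2764)/[(2764 + 1695)/2] = -1069/2229.5 ≈ -0.4795.
%Δp = (97.79 − 64.07)/[(64.07 + 97.79)/2] = 33.72/80.93 ≈ 0.4167.
Arc elasticity E = %ΔQ/%Δp ≈ -0.4795/0.4167 ≈ -1.15.
|E| > 1: demand is elastic over this range.

-1.15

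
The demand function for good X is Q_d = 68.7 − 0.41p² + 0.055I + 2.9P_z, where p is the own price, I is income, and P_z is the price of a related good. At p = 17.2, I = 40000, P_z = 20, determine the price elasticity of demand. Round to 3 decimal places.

First evaluate Q_d: 68.7 − 0.41(17.2)² + 0.055(40000) + 2.9(20) = 68.7 − 121.2944 + 2200 + 58 = 2205.4056.
∂Q_d/∂p = −2·0.41·p = -14.104, so E_p = -14.104·(17.2/2205.4056) ≈ -0.110.
|E_p| < 1: demand is inelastic.

-0.110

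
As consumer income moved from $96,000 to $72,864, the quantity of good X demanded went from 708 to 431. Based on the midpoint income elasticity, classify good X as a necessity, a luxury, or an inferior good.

%ΔQ = (431 − 708)/[(708+431)/2] = -277/569.5 ≈ -0.4864.
%ΔI = (72,864 − 96,000)/[(96,000+72,864)/2] = -23136/84432 ≈ -0.2740.
E_I = %ΔQ/%ΔI ≈ 1.775.
E_I > 1: normal good (luxury).

luxury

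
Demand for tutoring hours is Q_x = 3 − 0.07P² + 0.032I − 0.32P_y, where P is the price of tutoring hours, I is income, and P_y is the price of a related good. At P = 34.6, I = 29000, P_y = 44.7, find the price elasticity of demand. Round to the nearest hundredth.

-0.20

At the given point, Q_x = 3 − 0.07(34.6)² + 0.032(29000) − 0.32(44.7) = 3 − 83.8012 + 928 − 14.304 = 832.8948.
∂Q_x/∂P = −2·0.07·P = -4.844, so E_p = -4.844·(34.6/832.8948) ≈ -0.20.
|E_p| < 1: demand is inelastic.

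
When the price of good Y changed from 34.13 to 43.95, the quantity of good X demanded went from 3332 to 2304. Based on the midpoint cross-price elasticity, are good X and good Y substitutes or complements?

%ΔQ_x = (2304 − 3332)/[(3332+2304)/2] = -1028/2818 ≈ -0.3648.
%ΔP_y = (43.95 − 34.13)/[(34.13+43.95)/2] ≈ 0.2515.
E_xy = -0.3648/0.2515 ≈ -1.450.
E_xy < 0, so the goods are complements.

complements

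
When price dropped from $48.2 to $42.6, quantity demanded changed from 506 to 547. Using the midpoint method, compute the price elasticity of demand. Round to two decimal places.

-0.63

%Δq = (547 − 506)/[(506 + 547)/2] = 41/526.5 ≈ 0.0779.
%ΔP = (42.6 − 48.2)/[(48.2 + 42.6)/2] = -5.6/45.4 ≈ -0.1233.
Arc elasticity E = %Δq/%ΔP ≈ 0.0779/-0.1233 ≈ -0.63.
|E| < 1: demand is inelastic over this range.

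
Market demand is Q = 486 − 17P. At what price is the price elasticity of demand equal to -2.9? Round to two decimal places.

Set −bP/(a − bP) = −2.9 ⇒ bP = 2.9(a − bP) ⇒ bP(1+2.9) = 2.9·a.
P = 2.9·486/(17·3.9) ≈ 21.26.

21.26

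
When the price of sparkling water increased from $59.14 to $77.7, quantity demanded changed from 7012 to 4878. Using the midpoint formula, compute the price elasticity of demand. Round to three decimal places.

-1.323

%Δq = (4878 − 7012)/[(7012 + 4878)/2] = -2134/5945 ≈ -0.3590.
%Δp = (77.7 − 59.14)/[(59.14 + 77.7)/2] = 18.56/68.42 ≈ 0.2713.
Arc elasticity E = %Δq/%Δp ≈ -0.3590/0.2713 ≈ -1.323.
|E| > 1: demand is elastic over this range.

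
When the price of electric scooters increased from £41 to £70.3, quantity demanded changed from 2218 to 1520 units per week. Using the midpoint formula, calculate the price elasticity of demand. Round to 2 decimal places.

-0.71

%Δq = (1520 − 2218)/[(2218 + 1520)/2] = -698/1869 ≈ -0.3735.
%Δp = (70.3 − 41)/[(41 + 70.3)/2] = 29.3/55.65 ≈ 0.5265.
Arc elasticity E = %Δq/%Δp ≈ -0.3735/0.5265 ≈ -0.71.
|E| < 1: demand is inelastic over this range.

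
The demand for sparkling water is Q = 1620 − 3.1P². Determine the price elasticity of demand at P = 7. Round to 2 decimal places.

-0.21

At P = 7, Q = 1468.1.
dQ/dP = −2·3.1·P = −43.4.
Point elasticity E = (dQ/dP)·(P/Q) = -43.4 × 7/1468.1 ≈ -0.21.
|E| < 1, so demand is inelastic at this price.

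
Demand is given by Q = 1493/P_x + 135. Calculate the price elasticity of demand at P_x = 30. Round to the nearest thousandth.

-0.269

At P_x = 30, Q = 184.7667.
dQ/dP_x = −1493/P_x² = −1.6589.
Point elasticity E = (dQ/dP_x)·(P_x/Q) = -1.6589 × 30/184.7667 ≈ -0.269.
|E| < 1, so demand is inelastic at this price.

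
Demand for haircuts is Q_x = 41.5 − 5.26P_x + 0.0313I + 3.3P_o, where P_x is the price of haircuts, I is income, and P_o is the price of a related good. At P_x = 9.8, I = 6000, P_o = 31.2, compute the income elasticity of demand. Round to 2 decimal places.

0.67

At the given point, Q_x = 41.5 − 5.26(9.8) + 0.0313(6000) + 3.3(31.2) = 41.5 − 51.548 + 187.8 + 102.96 = 280.712.
∂Q_x/∂I = +0.0313, so E_I = 0.0313·(6000/280.712) ≈ 0.67.
E_I ∈ (0,1): normal good (necessity).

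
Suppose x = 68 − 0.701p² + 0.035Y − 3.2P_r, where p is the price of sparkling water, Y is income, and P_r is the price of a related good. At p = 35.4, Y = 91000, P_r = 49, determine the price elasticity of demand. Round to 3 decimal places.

-0.792

At the given point, x = 68 − 0.701(35.4)² + 0.035(91000) − 3.2(49) = 68 − 878.4652 + 3185 − 156.8 = 2217.7348.
∂x/∂p = −2·0.701·p = -49.6308, so E_p = -49.6308·(35.4/2217.7348) ≈ -0.792.
|E_p| < 1: demand is inelastic.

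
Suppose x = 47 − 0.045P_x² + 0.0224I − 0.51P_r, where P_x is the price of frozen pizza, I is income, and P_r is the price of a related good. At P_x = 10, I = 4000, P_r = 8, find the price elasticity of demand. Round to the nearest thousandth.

-0.070

Evaluating quantity at (P_x, I, P_r) gives x = 47 − 0.045(10)² + 0.0224(4000) − 0.51(8) = 47 − 4.5 + 89.6 − 4.08 = 128.02.
∂x/∂P_x = −2·0.045·P_x = -0.9, so E_p = -0.9·(10/128.02) ≈ -0.070.
|E_p| < 1: demand is inelastic.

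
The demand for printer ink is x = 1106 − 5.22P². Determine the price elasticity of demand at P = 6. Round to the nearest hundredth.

At P = 6, x = 918.08.
dx/dP = −2·5.22·P = −62.64.
Point elasticity E = (dx/dP)·(P/x) = -62.64 × 6/918.08 ≈ -0.41.
|E| < 1, so demand is inelastic at this price.

-0.41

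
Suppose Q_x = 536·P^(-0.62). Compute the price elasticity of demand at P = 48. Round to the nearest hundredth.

-0.62

For a Cobb–Douglas (constant-elasticity) form Q_x = A·P^α·…, the elasticity with respect to P equals the exponent α at every point.
Here the exponent on P is -0.62, so the price elasticity of demand is -0.62.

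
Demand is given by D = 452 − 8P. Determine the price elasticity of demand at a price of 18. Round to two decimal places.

At P = 18, D = 308.
dD/dP = −8.
Point elasticity E = (dD/dP)·(P/D) = -8 × 18/308 ≈ -0.47.
|E| < 1, so demand is inelastic at this price.

-0.47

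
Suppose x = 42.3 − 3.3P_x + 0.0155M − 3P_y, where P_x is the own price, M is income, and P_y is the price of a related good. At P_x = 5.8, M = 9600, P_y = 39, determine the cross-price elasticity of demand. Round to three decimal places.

-2.129

Substituting, x = 42.3 − 3.3(5.8) + 0.0155(9600) − 3(39) = 42.3 − 19.14 + 148.8 − 117 = 54.96.
∂x/∂P_y = −3, so E_xy = -3·(39/54.96) ≈ -2.129.
E_xy < 0: the goods are complements.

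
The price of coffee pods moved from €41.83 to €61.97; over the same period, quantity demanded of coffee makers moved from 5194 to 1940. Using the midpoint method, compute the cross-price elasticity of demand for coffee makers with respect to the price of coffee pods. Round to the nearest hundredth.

%ΔQ_x = (1940 − 5194)/[(5194+1940)/2] = -3254/3567 ≈ -0.9123.
%ΔP_y = (61.97 − 41.83)/[(41.83+61.97)/2] ≈ 0.3881.
E_xy = -0.9123/0.3881 ≈ -2.35.
E_xy < 0, so coffee makers and coffee pods are complements.

-2.35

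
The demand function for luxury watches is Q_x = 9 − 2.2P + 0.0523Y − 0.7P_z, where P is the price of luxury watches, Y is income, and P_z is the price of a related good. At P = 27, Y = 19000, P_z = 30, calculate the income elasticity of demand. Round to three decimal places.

1.077

First evaluate Q_x: 9 − 2.2(27) + 0.0523(19000) − 0.7(30) = 9 − 59.4 + 993.7 − 21 = 922.3.
∂Q_x/∂Y = +0.0523, so E_I = 0.0523·(19000/922.3) ≈ 1.077.
E_I > 1: normal good (luxury).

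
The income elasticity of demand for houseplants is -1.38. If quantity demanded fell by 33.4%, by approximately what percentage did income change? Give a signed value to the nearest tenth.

%ΔQ ≈ E × %ΔI ⇒ %ΔI = %ΔQ / E = (-33.4%)/(-1.38) ≈ 24.2%.

24.2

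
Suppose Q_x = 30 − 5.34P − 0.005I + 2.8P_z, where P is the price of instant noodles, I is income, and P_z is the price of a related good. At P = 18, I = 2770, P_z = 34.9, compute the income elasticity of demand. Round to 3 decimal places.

Substituting, Q_x = 30 − 5.34(18) − 0.005(2770) + 2.8(34.9) = 30 − 96.12 − 13.85 + 97.72 = 17.75.
∂Q_x/∂I = −0.005, so E_I = -0.005·(2770/17.75) ≈ -0.780.
E_I < 0: inferior good.

-0.780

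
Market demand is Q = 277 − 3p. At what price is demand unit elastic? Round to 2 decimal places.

For linear demand Q = a − bp, E = −bp/(a − bp). |E| = 1 ⇒ bp = a − bp ⇒ p = a/(2b).
p = 277/(2·3) ≈ 46.17.

46.17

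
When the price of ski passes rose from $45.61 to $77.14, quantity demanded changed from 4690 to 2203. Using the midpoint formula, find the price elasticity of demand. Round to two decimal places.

-1.40

%Δq = (2203 − 4690)/[(4690 + 2203)/2] = -2487/3446.5 ≈ -0.7216.
%Δp = (77.14 − 45.61)/[(45.61 + 77.14)/2] = 31.53/61.375 ≈ 0.5137.
Arc elasticity E = %Δq/%Δp ≈ -0.7216/0.5137 ≈ -1.40.
|E| > 1: demand is elastic over this range.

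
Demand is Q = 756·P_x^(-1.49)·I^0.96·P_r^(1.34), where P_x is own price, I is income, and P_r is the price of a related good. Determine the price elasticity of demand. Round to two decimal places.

For a Cobb–Douglas (constant-elasticity) form Q = A·P_x^α·…, the elasticity with respect to P_x equals the exponent α at every point.
Here the exponent on P_x is -1.49, so the price elasticity of demand is -1.49.

-1.49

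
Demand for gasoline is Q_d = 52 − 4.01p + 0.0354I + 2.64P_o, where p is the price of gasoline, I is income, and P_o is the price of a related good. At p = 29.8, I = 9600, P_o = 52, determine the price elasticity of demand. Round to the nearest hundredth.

-0.29

Substituting, Q_d = 52 − 4.01(29.8) + 0.0354(9600) + 2.64(52) = 52 − 119.498 + 339.84 + 137.28 = 409.622.
∂Q_d/∂p = −4.01, so E_p = (−4.01)·(29.8/409.622) ≈ -0.29.
|E_p| < 1: demand is inelastic.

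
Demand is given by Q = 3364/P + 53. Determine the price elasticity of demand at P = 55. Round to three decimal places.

-0.536

At P = 55, Q = 114.1636.
dQ/dP = −3364/P² = −1.1121.
Point elasticity E = (dQ/dP)·(P/Q) = -1.1121 × 55/114.1636 ≈ -0.536.
|E| < 1, so demand is inelastic at this price.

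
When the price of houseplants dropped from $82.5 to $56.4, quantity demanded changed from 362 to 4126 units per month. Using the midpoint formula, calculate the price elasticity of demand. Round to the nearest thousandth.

-4.463

%Δq = (4126 − 362)/[(362 + 4126)/2] = 3764/2244 ≈ 1.6774.
%Δp = (56.4 − 82.5)/[(82.5 + 56.4)/2] = -26.1/69.45 ≈ -0.3758.
Arc elasticity E = %Δq/%Δp ≈ 1.6774/-0.3758 ≈ -4.463.
|E| > 1: demand is elastic over this range.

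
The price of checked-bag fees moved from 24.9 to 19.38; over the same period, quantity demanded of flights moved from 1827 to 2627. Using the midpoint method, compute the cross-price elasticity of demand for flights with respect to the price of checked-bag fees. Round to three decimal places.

%ΔQ_x = (2627 − 1827)/[(1827+2627)/2] = 800/2227 ≈ 0.3592.
%ΔP_y = (19.38 − 24.9)/[(24.9+19.38)/2] ≈ -0.2493.
E_xy = 0.3592/-0.2493 ≈ -1.441.
E_xy < 0, so flights and checked-bag fees are complements.

-1.441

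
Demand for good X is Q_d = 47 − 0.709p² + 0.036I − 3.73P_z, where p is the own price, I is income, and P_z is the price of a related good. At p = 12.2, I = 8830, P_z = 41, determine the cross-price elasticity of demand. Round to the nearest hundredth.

-1.44

Evaluating quantity at (p, I, P_z) gives Q_d = 47 − 0.709(12.2)² + 0.036(8830) − 3.73(41) = 47 − 105.5276 + 317.88 − 152.93 = 106.4224.
∂Q_d/∂P_z = −3.73, so E_xy = -3.73·(41/106.4224) ≈ -1.44.
E_xy < 0: the goods are complements.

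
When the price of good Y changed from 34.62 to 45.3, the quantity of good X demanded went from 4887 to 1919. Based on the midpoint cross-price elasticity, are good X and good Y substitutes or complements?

complements

%ΔQ_x = (1919 − 4887)/[(4887+1919)/2] = -2968/3403 ≈ -0.8722.
%ΔP_y = (45.3 − 34.62)/[(34.62+45.3)/2] ≈ 0.2673.
E_xy = -0.8722/0.2673 ≈ -3.263.
E_xy < 0, so the goods are complements.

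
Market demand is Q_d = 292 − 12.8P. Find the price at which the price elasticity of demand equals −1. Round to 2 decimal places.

For linear demand Q_d = a − bP, E = −bP/(a − bP). |E| = 1 ⇒ bP = a − bP ⇒ P = a/(2b).
P = 292/(2·12.8) ≈ 11.41.

11.41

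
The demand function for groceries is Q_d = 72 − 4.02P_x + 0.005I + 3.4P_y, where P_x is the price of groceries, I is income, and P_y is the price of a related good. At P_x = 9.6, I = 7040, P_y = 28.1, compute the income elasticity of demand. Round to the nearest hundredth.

Evaluating quantity at (P_x, I, P_y) gives Q_d = 72 − 4.02(9.6) + 0.005(7040) + 3.4(28.1) = 72 − 38.592 + 35.2 + 95.54 = 164.148.
∂Q_d/∂I = +0.005, so E_I = 0.005·(7040/164.148) ≈ 0.21.
E_I ∈ (0,1): normal good (necessity).

0.21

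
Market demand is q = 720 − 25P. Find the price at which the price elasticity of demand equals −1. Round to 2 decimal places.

For linear demand q = a − bP, E = −bP/(a − bP). |E| = 1 ⇒ bP = a − bP ⇒ P = a/(2b).
P = 720/(2·25) = 14.40.

14.40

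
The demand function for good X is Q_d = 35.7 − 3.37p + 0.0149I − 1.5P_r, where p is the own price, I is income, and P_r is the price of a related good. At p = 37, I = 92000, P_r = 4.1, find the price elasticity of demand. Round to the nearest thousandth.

-0.098

Evaluating quantity at (p, I, P_r) gives Q_d = 35.7 − 3.37(37) + 0.0149(92000) − 1.5(4.1) = 35.7 − 124.69 + 1370.8 − 6.15 = 1275.66.
∂Q_d/∂p = −3.37, so E_p = (−3.37)·(37/1275.66) ≈ -0.098.
|E_p| < 1: demand is inelastic.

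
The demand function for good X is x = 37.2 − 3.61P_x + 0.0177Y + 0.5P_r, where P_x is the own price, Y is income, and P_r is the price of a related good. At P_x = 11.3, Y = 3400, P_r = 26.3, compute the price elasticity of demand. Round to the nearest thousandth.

-0.585

At the given point, x = 37.2 − 3.61(11.3) + 0.0177(3400) + 0.5(26.3) = 37.2 − 40.793 + 60.18 + 13.15 = 69.737.
∂x/∂P_x = −3.61, so E_p = (−3.61)·(11.3/69.737) ≈ -0.585.
|E_p| < 1: demand is inelastic.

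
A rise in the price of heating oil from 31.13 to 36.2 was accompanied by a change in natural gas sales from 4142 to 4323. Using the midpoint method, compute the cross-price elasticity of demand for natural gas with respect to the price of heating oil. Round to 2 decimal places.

%ΔQ_x = (4323 − 4142)/[(4142+4323)/2] = 181/4232.5 ≈ 0.0428.
%ΔP_y = (36.2 − 31.13)/[(31.13+36.2)/2] ≈ 0.1506.
E_xy = 0.0428/0.1506 ≈ 0.28.
E_xy > 0, so natural gas and heating oil are substitutes.

0.28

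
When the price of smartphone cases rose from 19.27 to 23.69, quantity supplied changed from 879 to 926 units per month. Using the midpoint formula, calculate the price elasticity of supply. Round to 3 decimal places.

0.253

%Δq = (926 − 879)/[(879 + 926)/2] = 47/902.5 ≈ 0.0521.
%Δp = (23.69 − 19.27)/[(19.27 + 23.69)/2] = 4.42/21.48 ≈ 0.2058.
Arc elasticity E = %Δq/%Δp ≈ 0.0521/0.2058 ≈ 0.253.
|E| < 1: supply is inelastic over this range.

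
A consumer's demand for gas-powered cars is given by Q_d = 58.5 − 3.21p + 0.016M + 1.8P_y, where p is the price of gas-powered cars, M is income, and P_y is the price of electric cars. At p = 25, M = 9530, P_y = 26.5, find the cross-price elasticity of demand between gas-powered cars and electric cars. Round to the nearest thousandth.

Q_d = 58.5 − 3.21(25) + 0.016(9530) + 1.8(26.5) = 58.5 − 80.25 + 152.48 + 47.7 = 178.43.
∂Q_d/∂P_y = +1.8, so E_xy = 1.8·(26.5/178.43) ≈ 0.267.
E_xy > 0: the goods are substitutes.

0.267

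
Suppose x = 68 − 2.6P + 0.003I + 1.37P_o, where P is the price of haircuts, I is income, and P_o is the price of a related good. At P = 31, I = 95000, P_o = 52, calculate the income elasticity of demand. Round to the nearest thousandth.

0.829

x = 68 − 2.6(31) + 0.003(95000) + 1.37(52) = 68 − 80.6 + 285 + 71.24 = 343.64.
∂x/∂I = +0.003, so E_I = 0.003·(95000/343.64) ≈ 0.829.
E_I ∈ (0,1): normal good (necessity).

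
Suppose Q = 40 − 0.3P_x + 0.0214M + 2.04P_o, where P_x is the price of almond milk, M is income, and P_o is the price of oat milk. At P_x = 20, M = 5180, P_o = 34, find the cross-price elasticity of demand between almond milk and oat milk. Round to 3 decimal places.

Q = 40 − 0.3(20) + 0.0214(5180) + 2.04(34) = 40 − 6 + 110.852 + 69.36 = 214.212.
∂Q/∂P_o = +2.04, so E_xy = 2.04·(34/214.212) ≈ 0.324.
E_xy > 0: the goods are substitutes.

0.324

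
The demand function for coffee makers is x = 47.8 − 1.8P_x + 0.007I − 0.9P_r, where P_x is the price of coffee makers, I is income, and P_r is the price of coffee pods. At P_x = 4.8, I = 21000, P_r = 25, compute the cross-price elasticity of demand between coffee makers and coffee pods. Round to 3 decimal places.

Evaluating quantity at (P_x, I, P_r) gives x = 47.8 − 1.8(4.8) + 0.007(21000) − 0.9(25) = 47.8 − 8.64 + 147 − 22.5 = 163.66.
∂x/∂P_r = −0.9, so E_xy = -0.9·(25/163.66) ≈ -0.137.
E_xy < 0: the goods are complements.

-0.137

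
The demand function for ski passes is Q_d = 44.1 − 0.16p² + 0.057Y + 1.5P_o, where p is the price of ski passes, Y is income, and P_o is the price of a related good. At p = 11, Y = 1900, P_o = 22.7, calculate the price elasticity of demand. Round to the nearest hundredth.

-0.23

Evaluating quantity at (p, Y, P_o) gives Q_d = 44.1 − 0.16(11)² + 0.057(1900) + 1.5(22.7) = 44.1 − 19.36 + 108.3 + 34.05 = 167.09.
∂Q_d/∂p = −2·0.16·p = -3.52, so E_p = -3.52·(11/167.09) ≈ -0.23.
|E_p| < 1: demand is inelastic.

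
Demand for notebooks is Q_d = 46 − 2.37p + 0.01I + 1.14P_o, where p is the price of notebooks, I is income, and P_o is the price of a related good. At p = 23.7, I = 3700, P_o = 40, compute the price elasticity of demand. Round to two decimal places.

Substituting, Q_d = 46 − 2.37(23.7) + 0.01(3700) + 1.14(40) = 46 − 56.169 + 37 + 45.6 = 72.431.
∂Q_d/∂p = −2.37, so E_p = (−2.37)·(23.7/72.431) ≈ -0.78.
|E_p| < 1: demand is inelastic.

-0.78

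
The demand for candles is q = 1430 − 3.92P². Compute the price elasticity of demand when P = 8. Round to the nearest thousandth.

At P = 8, q = 1179.12.
dq/dP = −2·3.92·P = −62.72.
Point elasticity E = (dq/dP)·(P/q) = -62.72 × 8/1179.12 ≈ -0.426.
|E| < 1, so demand is inelastic at this price.

-0.426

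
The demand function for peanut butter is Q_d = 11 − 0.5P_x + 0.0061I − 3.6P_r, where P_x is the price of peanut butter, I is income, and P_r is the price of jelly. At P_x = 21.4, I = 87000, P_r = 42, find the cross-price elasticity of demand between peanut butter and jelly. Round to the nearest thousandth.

First evaluate Q_d: 11 − 0.5(21.4) + 0.0061(87000) − 3.6(42) = 11 − 10.7 + 530.7 − 151.2 = 379.8.
∂Q_d/∂P_r = −3.6, so E_xy = -3.6·(42/379.8) ≈ -0.398.
E_xy < 0: the goods are complements.

-0.398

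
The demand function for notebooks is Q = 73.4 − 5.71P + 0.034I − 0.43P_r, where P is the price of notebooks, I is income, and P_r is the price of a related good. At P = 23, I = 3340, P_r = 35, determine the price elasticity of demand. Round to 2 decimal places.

-3.24

Evaluating quantity at (P, I, P_r) gives Q = 73.4 − 5.71(23) + 0.034(3340) − 0.43(35) = 73.4 − 131.33 + 113.56 − 15.05 = 40.58.
∂Q/∂P = −5.71, so E_p = (−5.71)·(23/40.58) ≈ -3.24.
|E_p| > 1: demand is elastic.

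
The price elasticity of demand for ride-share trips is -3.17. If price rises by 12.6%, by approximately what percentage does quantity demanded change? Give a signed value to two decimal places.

-39.94

%ΔQ ≈ E × %ΔP = (-3.17) × (12.6%) ≈ -39.94%.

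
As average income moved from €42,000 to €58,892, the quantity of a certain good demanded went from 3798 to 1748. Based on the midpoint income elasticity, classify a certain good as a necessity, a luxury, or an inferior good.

inferior

%ΔQ = (1748 − 3798)/[(3798+1748)/2] = -2050/2773 ≈ -0.7393.
%ΔM = (58,892 − 42,000)/[(42,000+58,892)/2] = 16892/50446 ≈ 0.3349.
E_I = %ΔQ/%ΔM ≈ -2.208.
E_I < 0: inferior good.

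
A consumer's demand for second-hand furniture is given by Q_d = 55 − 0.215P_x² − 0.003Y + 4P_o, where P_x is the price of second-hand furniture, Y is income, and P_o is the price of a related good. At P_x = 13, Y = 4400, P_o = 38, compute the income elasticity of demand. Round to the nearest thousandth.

-0.084

Q_d = 55 − 0.215(13)² − 0.003(4400) + 4(38) = 55 − 36.335 − 13.2 + 152 = 157.465.
∂Q_d/∂Y = −0.003, so E_I = -0.003·(4400/157.465) ≈ -0.084.
E_I < 0: inferior good.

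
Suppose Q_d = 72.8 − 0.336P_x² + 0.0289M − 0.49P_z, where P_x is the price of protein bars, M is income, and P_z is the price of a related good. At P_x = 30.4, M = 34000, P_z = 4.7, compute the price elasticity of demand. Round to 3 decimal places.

Substituting, Q_d = 72.8 − 0.336(30.4)² + 0.0289(34000) − 0.49(4.7) = 72.8 − 310.5178 + 982.6 − 2.303 = 742.5792.
∂Q_d/∂P_x = −2·0.336·P_x = -20.4288, so E_p = -20.4288·(30.4/742.5792) ≈ -0.836.
|E_p| < 1: demand is inelastic.

-0.836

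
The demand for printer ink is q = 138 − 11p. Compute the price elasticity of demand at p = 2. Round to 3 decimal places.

At p = 2, q = 116.
dq/dp = −11.
Point elasticity E = (dq/dp)·(p/q) = -11 × 2/116 ≈ -0.190.
|E| < 1, so demand is inelastic at this price.

-0.190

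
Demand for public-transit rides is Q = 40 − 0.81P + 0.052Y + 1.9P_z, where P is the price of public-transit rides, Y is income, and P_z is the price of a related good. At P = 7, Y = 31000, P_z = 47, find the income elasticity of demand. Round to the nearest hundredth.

At the given point, Q = 40 − 0.81(7) + 0.052(31000) + 1.9(47) = 40 − 5.67 + 1612 + 89.3 = 1735.63.
∂Q/∂Y = +0.052, so E_I = 0.052·(31000/1735.63) ≈ 0.93.
E_I ∈ (0,1): normal good (necessity).

0.93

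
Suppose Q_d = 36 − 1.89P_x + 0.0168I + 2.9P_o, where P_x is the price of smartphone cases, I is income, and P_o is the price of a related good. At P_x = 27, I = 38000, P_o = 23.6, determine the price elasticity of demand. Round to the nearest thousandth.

Evaluating quantity at (P_x, I, P_o) gives Q_d = 36 − 1.89(27) + 0.0168(38000) + 2.9(23.6) = 36 − 51.03 + 638.4 + 68.44 = 691.81.
∂Q_d/∂P_x = −1.89, so E_p = (−1.89)·(27/691.81) ≈ -0.074.
|E_p| < 1: demand is inelastic.

-0.074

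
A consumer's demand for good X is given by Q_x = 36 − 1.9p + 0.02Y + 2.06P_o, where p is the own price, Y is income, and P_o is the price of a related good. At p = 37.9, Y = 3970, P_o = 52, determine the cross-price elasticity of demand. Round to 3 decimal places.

Evaluating quantity at (p, Y, P_o) gives Q_x = 36 − 1.9(37.9) + 0.02(3970) + 2.06(52) = 36 − 72.01 + 79.4 + 107.12 = 150.51.
∂Q_x/∂P_o = +2.06, so E_xy = 2.06·(52/150.51) ≈ 0.712.
E_xy > 0: the goods are substitutes.

0.712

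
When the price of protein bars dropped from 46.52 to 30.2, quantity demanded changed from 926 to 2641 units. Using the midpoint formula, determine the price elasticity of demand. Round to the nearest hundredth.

%ΔQ = (2641 − 926)/[(926 + 2641)/2] = 1715/1783.5 ≈ 0.9616.
%Δp = (30.2 − 46.52)/[(46.52 + 30.2)/2] = -16.32/38.36 ≈ -0.4254.
Arc elasticity E = %ΔQ/%Δp ≈ 0.9616/-0.4254 ≈ -2.26.
|E| > 1: demand is elastic over this range.

-2.26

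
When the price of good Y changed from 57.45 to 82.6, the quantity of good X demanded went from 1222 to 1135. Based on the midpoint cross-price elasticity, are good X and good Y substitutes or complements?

complements

%ΔQ_x = (1135 − 1222)/[(1222+1135)/2] = -87/1178.5 ≈ -0.0738.
%ΔP_y = (82.6 − 57.45)/[(57.45+82.6)/2] ≈ 0.3592.
E_xy = -0.0738/0.3592 ≈ -0.206.
E_xy < 0, so the goods are complements.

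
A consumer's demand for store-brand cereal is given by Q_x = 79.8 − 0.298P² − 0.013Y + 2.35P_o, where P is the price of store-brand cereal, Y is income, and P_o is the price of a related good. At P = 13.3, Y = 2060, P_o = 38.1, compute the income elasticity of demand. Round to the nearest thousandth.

-0.298

Substituting, Q_x = 79.8 − 0.298(13.3)² − 0.013(2060) + 2.35(38.1) = 79.8 − 52.7132 − 26.78 + 89.535 = 89.8418.
∂Q_x/∂Y = −0.013, so E_I = -0.013·(2060/89.8418) ≈ -0.298.
E_I < 0: inferior good.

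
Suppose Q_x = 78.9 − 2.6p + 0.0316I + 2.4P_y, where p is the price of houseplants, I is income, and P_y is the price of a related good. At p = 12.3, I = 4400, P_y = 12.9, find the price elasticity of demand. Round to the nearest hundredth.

At the given point, Q_x = 78.9 − 2.6(12.3) + 0.0316(4400) + 2.4(12.9) = 78.9 − 31.98 + 139.04 + 30.96 = 216.92.
∂Q_x/∂p = −2.6, so E_p = (−2.6)·(12.3/216.92) ≈ -0.15.
|E_p| < 1: demand is inelastic.

-0.15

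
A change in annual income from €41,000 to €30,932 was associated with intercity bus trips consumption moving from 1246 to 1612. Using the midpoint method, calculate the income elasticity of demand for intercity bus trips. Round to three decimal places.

-0.915

%ΔQ = (1612 − 1246)/[(1246+1612)/2] = 366/1429 ≈ 0.2561.
%ΔM = (30,932 − 41,000)/[(41,000+30,932)/2] = -10068/35966 ≈ -0.2799.
E_I = %ΔQ/%ΔM ≈ -0.915.
E_I < 0: inferior good.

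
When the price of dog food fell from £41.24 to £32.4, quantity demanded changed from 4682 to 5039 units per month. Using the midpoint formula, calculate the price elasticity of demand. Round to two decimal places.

-0.31

%Δq = (5039 − 4682)/[(4682 + 5039)/2] = 357/4860.5 ≈ 0.0734.
%Δp = (32.4 − 41.24)/[(41.24 + 32.4)/2] = -8.84/36.82 ≈ -0.2401.
Arc elasticity E = %Δq/%Δp ≈ 0.0734/-0.2401 ≈ -0.31.
|E| < 1: demand is inelastic over this range.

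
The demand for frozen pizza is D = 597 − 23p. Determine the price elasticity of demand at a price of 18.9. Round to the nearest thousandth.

At p = 18.9, D = 162.3.
dD/dp = −23.
Point elasticity E = (dD/dp)·(p/D) = -23 × 18.9/162.3 ≈ -2.678.
|E| > 1, so demand is elastic at this price.

-2.678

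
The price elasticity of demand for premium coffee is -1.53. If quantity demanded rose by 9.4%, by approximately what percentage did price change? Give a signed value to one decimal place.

%ΔQ ≈ E × %ΔP ⇒ %ΔP = %ΔQ / E = (9.4%)/(-1.53) ≈ -6.1%.

-6.1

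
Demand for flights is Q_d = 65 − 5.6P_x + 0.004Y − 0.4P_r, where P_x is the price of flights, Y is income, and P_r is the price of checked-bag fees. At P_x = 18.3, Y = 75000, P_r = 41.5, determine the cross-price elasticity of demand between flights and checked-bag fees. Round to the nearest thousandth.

-0.068

First evaluate Q_d: 65 − 5.6(18.3) + 0.004(75000) − 0.4(41.5) = 65 − 102.48 + 300 − 16.6 = 245.92.
∂Q_d/∂P_r = −0.4, so E_xy = -0.4·(41.5/245.92) ≈ -0.068.
E_xy < 0: the goods are complements.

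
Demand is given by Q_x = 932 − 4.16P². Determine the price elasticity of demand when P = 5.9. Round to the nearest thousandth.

At P = 5.9, Q_x = 787.1904.
dQ_x/dP = −2·4.16·P = −49.088.
Point elasticity E = (dQ_x/dP)·(P/Q_x) = -49.088 × 5.9/787.1904 ≈ -0.368.
|E| < 1, so demand is inelastic at this price.

-0.368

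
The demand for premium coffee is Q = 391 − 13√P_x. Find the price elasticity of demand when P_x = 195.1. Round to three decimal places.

At P_x = 195.1, Q = 209.4183.
dQ/dP_x = −13/(2√P_x) = −13/(2·13.9678).
Point elasticity E = (dQ/dP_x)·(P_x/Q) = -0.4654 × 195.1/209.4183 ≈ -0.434.
|E| < 1, so demand is inelastic at this price.

-0.434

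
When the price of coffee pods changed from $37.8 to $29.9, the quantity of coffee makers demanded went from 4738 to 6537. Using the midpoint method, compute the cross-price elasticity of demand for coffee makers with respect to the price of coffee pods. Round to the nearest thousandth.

%ΔQ_x = (6537 − 4738)/[(4738+6537)/2] = 1799/5637.5 ≈ 0.3191.
%ΔP_y = (29.9 − 37.8)/[(37.8+29.9)/2] ≈ -0.2334.
E_xy = 0.3191/-0.2334 ≈ -1.367.
E_xy < 0, so coffee makers and coffee pods are complements.

-1.367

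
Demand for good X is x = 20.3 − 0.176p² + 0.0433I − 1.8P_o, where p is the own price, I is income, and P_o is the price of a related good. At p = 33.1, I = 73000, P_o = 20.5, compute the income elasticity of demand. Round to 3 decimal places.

1.071

At the given point, x = 20.3 − 0.176(33.1)² + 0.0433(73000) − 1.8(20.5) = 20.3 − 192.8274 + 3160.9 − 36.9 = 2951.4726.
∂x/∂I = +0.0433, so E_I = 0.0433·(73000/2951.4726) ≈ 1.071.
E_I > 1: normal good (luxury).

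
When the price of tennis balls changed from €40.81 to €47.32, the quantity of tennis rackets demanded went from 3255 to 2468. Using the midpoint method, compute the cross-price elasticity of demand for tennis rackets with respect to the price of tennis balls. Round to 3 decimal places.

-1.862

%ΔQ_x = (2468 − 3255)/[(3255+2468)/2] = -787/2861.5 ≈ -0.2750.
%ΔP_y = (47.32 − 40.81)/[(40.81+47.32)/2] ≈ 0.1477.
E_xy = -0.2750/0.1477 ≈ -1.862.
E_xy < 0, so tennis rackets and tennis balls are complements.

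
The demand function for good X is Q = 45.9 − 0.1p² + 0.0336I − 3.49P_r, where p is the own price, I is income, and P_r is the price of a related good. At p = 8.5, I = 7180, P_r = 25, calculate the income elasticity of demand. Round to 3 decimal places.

Q = 45.9 − 0.1(8.5)² + 0.0336(7180) − 3.49(25) = 45.9 − 7.225 + 241.248 − 87.25 = 192.673.
∂Q/∂I = +0.0336, so E_I = 0.0336·(7180/192.673) ≈ 1.252.
E_I > 1: normal good (luxury).

1.252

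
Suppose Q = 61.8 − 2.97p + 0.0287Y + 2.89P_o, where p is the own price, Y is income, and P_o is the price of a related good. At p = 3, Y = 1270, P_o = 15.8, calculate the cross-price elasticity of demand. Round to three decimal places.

Q = 61.8 − 2.97(3) + 0.0287(1270) + 2.89(15.8) = 61.8 − 8.91 + 36.449 + 45.662 = 135.001.
∂Q/∂P_o = +2.89, so E_xy = 2.89·(15.8/135.001) ≈ 0.338.
E_xy > 0: the goods are substitutes.

0.338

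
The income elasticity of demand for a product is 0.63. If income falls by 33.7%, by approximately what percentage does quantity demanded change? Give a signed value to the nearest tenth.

%ΔQ ≈ E × %ΔI = (0.63) × (-33.7%) ≈ -21.2%.

-21.2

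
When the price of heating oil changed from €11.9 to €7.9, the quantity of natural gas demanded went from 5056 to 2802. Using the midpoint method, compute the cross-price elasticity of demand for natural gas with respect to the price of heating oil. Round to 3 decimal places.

%ΔQ_x = (2802 − 5056)/[(5056+2802)/2] = -2254/3929 ≈ -0.5737.
%ΔP_y = (7.9 − 11.9)/[(11.9+7.9)/2] ≈ -0.4040.
E_xy = -0.5737/-0.4040 ≈ 1.420.
E_xy > 0, so natural gas and heating oil are substitutes.

1.420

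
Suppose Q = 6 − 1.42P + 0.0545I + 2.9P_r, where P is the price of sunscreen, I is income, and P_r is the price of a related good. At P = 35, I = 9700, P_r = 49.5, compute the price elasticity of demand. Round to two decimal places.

-0.08

First evaluate Q: 6 − 1.42(35) + 0.0545(9700) + 2.9(49.5) = 6 − 49.7 + 528.65 + 143.55 = 628.5.
∂Q/∂P = −1.42, so E_p = (−1.42)·(35/628.5) ≈ -0.08.
|E_p| < 1: demand is inelastic.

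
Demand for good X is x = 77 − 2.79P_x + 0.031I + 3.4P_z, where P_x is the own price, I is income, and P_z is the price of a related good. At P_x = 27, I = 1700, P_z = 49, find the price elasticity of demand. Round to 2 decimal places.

-0.34

First evaluate x: 77 − 2.79(27) + 0.031(1700) + 3.4(49) = 77 − 75.33 + 52.7 + 166.6 = 220.97.
∂x/∂P_x = −2.79, so E_p = (−2.79)·(27/220.97) ≈ -0.34.
|E_p| < 1: demand is inelastic.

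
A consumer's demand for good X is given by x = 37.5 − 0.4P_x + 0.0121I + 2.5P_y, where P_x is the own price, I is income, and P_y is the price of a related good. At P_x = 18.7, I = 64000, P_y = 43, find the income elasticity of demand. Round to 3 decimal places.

At the given point, x = 37.5 − 0.4(18.7) + 0.0121(64000) + 2.5(43) = 37.5 − 7.48 + 774.4 + 107.5 = 911.92.
∂x/∂I = +0.0121, so E_I = 0.0121·(64000/911.92) ≈ 0.849.
E_I ∈ (0,1): normal good (necessity).

0.849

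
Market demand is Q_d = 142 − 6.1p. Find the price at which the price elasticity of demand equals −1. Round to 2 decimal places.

For linear demand Q_d = a − bp, E = −bp/(a − bp). |E| = 1 ⇒ bp = a − bp ⇒ p = a/(2b).
p = 142/(2·6.1) ≈ 11.64.

11.64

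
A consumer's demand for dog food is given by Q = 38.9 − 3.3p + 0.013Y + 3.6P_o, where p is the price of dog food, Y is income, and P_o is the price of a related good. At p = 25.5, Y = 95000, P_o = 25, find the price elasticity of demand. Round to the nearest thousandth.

-0.066

Evaluating quantity at (p, Y, P_o) gives Q = 38.9 − 3.3(25.5) + 0.013(95000) + 3.6(25) = 38.9 − 84.15 + 1235 + 90 = 1279.75.
∂Q/∂p = −3.3, so E_p = (−3.3)·(25.5/1279.75) ≈ -0.066.
|E_p| < 1: demand is inelastic.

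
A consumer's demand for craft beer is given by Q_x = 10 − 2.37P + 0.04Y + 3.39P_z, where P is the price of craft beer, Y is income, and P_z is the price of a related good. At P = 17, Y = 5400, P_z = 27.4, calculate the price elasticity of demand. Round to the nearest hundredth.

First evaluate Q_x: 10 − 2.37(17) + 0.04(5400) + 3.39(27.4) = 10 − 40.29 + 216 + 92.886 = 278.596.
∂Q_x/∂P = −2.37, so E_p = (−2.37)·(17/278.596) ≈ -0.14.
|E_p| < 1: demand is inelastic.

-0.14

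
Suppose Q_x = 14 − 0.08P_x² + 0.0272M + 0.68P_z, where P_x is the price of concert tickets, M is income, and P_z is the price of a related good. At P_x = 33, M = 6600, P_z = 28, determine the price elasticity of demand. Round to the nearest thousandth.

-1.389

First evaluate Q_x: 14 − 0.08(33)² + 0.0272(6600) + 0.68(28) = 14 − 87.12 + 179.52 + 19.04 = 125.44.
∂Q_x/∂P_x = −2·0.08·P_x = -5.28, so E_p = -5.28·(33/125.44) ≈ -1.389.
|E_p| > 1: demand is elastic.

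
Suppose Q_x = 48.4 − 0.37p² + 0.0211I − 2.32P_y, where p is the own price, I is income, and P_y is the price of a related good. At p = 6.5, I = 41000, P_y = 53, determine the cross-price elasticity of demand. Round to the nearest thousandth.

Substituting, Q_x = 48.4 − 0.37(6.5)² + 0.0211(41000) − 2.32(53) = 48.4 − 15.6325 + 865.1 − 122.96 = 774.9075.
∂Q_x/∂P_y = −2.32, so E_xy = -2.32·(53/774.9075) ≈ -0.159.
E_xy < 0: the goods are complements.

-0.159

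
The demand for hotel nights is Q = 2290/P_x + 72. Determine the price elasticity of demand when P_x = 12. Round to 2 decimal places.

-0.73

At P_x = 12, Q = 262.8333.
dQ/dP_x = −2290/P_x² = −15.9028.
Point elasticity E = (dQ/dP_x)·(P_x/Q) = -15.9028 × 12/262.8333 ≈ -0.73.
|E| < 1, so demand is inelastic at this price.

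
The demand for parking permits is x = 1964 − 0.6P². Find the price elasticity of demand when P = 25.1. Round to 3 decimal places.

At P = 25.1, x = 1585.994.
dx/dP = −2·0.6·P = −30.12.
Point elasticity E = (dx/dP)·(P/x) = -30.12 × 25.1/1585.994 ≈ -0.477.
|E| < 1, so demand is inelastic at this price.

-0.477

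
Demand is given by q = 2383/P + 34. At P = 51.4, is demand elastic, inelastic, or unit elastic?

inelastic

At P = 51.4, q = 80.3619.
dq/dP = −2383/P² = −0.902.
Point elasticity E = (dq/dP)·(P/q) = -0.902 × 51.4/80.3619 ≈ -0.577.
|E| ≈ 0.577 < 1, so demand is inelastic.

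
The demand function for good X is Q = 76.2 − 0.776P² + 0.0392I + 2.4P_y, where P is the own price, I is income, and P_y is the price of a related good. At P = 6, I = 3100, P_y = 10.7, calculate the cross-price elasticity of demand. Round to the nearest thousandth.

0.131

First evaluate Q: 76.2 − 0.776(6)² + 0.0392(3100) + 2.4(10.7) = 76.2 − 27.936 + 121.52 + 25.68 = 195.464.
∂Q/∂P_y = +2.4, so E_xy = 2.4·(10.7/195.464) ≈ 0.131.
E_xy > 0: the goods are substitutes.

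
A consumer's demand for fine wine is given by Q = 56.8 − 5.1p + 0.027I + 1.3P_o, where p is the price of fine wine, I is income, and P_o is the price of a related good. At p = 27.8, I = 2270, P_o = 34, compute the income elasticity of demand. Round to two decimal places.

At the given point, Q = 56.8 − 5.1(27.8) + 0.027(2270) + 1.3(34) = 56.8 − 141.78 + 61.29 + 44.2 = 20.51.
∂Q/∂I = +0.027, so E_I = 0.027·(2270/20.51) ≈ 2.99.
E_I > 1: normal good (luxury).

2.99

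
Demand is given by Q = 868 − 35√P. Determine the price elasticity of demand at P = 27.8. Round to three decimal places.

At P = 27.8, Q = 683.46.
dQ/dP = −35/(2√P) = −35/(2·5.2726).
Point elasticity E = (dQ/dP)·(P/Q) = -3.3191 × 27.8/683.46 ≈ -0.135.
|E| < 1, so demand is inelastic at this price.

-0.135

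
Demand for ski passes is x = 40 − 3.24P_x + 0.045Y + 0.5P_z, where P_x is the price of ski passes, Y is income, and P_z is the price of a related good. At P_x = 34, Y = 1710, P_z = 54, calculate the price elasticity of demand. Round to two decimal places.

First evaluate x: 40 − 3.24(34) + 0.045(1710) + 0.5(54) = 40 − 110.16 + 76.95 + 27 = 33.79.
∂x/∂P_x = −3.24, so E_p = (−3.24)·(34/33.79) ≈ -3.26.
|E_p| > 1: demand is elastic.

-3.26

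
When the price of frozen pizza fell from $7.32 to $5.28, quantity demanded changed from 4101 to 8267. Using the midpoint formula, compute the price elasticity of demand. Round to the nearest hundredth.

%ΔQ = (8267 − 4101)/[(4101 + 8267)/2] = 4166/6184 ≈ 0.6737.
%ΔP = (5.28 − 7.32)/[(7.32 + 5.28)/2] = -2.04/6.3 ≈ -0.3238.
Arc elasticity E = %ΔQ/%ΔP ≈ 0.6737/-0.3238 ≈ -2.08.
|E| > 1: demand is elastic over this range.

-2.08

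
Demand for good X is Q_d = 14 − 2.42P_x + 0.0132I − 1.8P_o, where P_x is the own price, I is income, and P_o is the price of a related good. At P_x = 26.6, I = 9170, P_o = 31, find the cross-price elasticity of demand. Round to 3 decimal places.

Substituting, Q_d = 14 − 2.42(26.6) + 0.0132(9170) − 1.8(31) = 14 − 64.372 + 121.044 − 55.8 = 14.872.
∂Q_d/∂P_o = −1.8, so E_xy = -1.8·(31/14.872) ≈ -3.752.
E_xy < 0: the goods are complements.

-3.752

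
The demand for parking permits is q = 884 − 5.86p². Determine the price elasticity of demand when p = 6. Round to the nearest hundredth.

-0.63

At p = 6, q = 673.04.
dq/dp = −2·5.86·p = −70.32.
Point elasticity E = (dq/dp)·(p/q) = -70.32 × 6/673.04 ≈ -0.63.
|E| < 1, so demand is inelastic at this price.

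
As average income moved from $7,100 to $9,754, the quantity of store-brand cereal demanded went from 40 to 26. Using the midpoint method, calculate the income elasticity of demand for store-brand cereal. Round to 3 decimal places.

-1.347

%ΔQ = (26 − 40)/[(40+26)/2] = -14/33 ≈ -0.4242.
%ΔM = (9,754 − 7,100)/[(7,100+9,754)/2] = 2654/8427 ≈ 0.3149.
E_I = %ΔQ/%ΔM ≈ -1.347.
E_I < 0: inferior good.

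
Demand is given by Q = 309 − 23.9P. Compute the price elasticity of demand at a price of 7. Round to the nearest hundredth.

At P = 7, Q = 141.7.
dQ/dP = −23.9.
Point elasticity E = (dQ/dP)·(P/Q) = -23.9 × 7/141.7 ≈ -1.18.
|E| > 1, so demand is elastic at this price.

-1.18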